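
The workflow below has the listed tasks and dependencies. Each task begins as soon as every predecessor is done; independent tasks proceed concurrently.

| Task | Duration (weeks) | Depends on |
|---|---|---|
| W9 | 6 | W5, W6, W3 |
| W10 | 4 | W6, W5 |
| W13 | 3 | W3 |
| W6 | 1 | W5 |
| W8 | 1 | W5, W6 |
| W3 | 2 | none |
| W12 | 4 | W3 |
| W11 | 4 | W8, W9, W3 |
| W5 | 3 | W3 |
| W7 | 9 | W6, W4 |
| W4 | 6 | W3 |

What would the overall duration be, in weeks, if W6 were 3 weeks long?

Baseline: W3→W4→W7 = 2+6+9 = 17 → 17 weeks.
W6 is off the critical path — its longest chain is 16 weeks, giving 1 of slack.
The binding chain switches to W3→W5→W6→W9→W11 = 2+3+3+6+4 = 18; finish 18 weeks.

18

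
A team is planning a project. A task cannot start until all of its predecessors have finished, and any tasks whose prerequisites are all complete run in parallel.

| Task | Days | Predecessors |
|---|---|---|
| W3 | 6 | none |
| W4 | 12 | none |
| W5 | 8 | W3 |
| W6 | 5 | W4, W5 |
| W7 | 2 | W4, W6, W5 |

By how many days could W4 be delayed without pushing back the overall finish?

2

Critical path: W3→W5→W6→W7 = 6+8+5+2 = 21, so the finish is 21 days.
The longest chain containing W4 totals 19 days.
Float = 21 − 19 = 2.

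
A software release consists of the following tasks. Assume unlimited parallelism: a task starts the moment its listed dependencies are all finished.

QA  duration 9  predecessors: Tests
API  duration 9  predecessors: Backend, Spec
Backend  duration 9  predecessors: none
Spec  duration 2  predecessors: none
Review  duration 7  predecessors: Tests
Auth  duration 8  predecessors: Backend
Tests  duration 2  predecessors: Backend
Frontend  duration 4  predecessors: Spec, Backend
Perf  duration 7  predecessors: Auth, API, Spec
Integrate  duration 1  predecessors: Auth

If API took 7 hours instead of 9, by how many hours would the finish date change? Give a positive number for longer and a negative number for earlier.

-1

Critical path before the change: Backend→API→Perf = 9+9+7 = 25 giving 25 hours.
Since API is critical, the -2 change carries straight to that chain (now 23 hours).
The binding chain switches to Backend→Auth→Perf = 9+8+7 = 24; finish 24 hours.
Change in finish: 24 − 25 = -1 hours.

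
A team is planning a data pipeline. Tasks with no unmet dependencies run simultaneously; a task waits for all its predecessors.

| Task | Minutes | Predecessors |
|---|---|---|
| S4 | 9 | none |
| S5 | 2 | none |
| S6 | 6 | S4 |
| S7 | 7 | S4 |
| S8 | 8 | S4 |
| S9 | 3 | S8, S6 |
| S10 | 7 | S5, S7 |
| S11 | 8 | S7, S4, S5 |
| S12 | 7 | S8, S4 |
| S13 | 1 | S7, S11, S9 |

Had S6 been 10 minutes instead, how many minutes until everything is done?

25

Baseline: S4→S7→S11→S13 = 9+7+8+1 = 25 → 25 minutes.
The longest path through S6 is only 19 minutes, so S6 has float 6.
The critical path is still S4→S7→S11→S13; finish is now 25 minutes.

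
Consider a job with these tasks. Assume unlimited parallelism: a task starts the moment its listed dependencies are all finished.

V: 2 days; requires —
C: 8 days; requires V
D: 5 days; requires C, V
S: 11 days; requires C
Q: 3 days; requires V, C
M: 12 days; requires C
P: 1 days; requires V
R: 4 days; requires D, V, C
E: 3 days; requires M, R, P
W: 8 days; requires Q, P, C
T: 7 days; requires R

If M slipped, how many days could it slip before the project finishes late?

1

The longest chain is V→C→D→R→T = 2+8+5+4+7 = 26; overall finish 26 days.
M finishes as early as 22 and must finish by 23.
Slack of M = 11 − 10 = 1 day.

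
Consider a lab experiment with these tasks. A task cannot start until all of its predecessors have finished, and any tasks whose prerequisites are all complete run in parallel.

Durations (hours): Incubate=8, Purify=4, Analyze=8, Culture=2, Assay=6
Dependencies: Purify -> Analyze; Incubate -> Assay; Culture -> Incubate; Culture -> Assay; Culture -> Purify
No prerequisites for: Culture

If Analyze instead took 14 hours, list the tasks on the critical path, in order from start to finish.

Actual critical path: Culture→Incubate→Assay = 2+8+6 = 16 ⇒ 16 hours.
Analyze is off the critical path — its longest chain is 14 hours, giving 2 of slack.
The binding chain switches to Culture→Purify→Analyze = 2+4+14 = 20; finish 20 hours.

Culture, Purify, Analyze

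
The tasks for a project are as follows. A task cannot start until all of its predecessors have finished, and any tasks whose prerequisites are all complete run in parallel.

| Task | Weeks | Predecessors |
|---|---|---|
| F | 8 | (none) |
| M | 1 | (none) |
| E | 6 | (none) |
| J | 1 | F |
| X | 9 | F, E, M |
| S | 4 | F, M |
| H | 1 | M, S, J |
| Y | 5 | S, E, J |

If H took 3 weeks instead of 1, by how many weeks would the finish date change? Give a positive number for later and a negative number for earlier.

As given, the longest chain is F→X = 8+9 = 17, so the finish is 17 weeks.
H is off the critical path — its longest chain is 13 weeks, giving 4 of slack.
The critical path is still F→X; finish is now 17 weeks.
Change in finish: 17 − 17 = +0 weeks.

0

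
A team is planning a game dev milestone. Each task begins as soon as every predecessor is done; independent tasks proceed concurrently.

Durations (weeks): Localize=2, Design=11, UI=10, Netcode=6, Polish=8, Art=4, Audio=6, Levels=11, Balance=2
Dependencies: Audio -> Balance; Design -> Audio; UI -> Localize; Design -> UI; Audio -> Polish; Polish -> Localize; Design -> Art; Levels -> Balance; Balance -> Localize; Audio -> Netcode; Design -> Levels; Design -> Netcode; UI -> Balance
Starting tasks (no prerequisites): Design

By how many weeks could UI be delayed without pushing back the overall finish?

2

The longest chain is Design→Audio→Polish→Localize = 11+6+8+2 = 27; overall finish 27 weeks.
The longest chain containing UI totals 25 weeks.
Float = 27 − 25 = 2.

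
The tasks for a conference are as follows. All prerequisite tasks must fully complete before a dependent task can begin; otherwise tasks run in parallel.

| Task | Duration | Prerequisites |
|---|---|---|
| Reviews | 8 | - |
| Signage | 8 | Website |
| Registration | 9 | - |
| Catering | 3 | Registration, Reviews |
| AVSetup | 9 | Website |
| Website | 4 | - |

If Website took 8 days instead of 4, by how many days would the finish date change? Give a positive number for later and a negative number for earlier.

Baseline: Website→AVSetup = 4+9 = 13 → 13 days.
Since Website is critical, the +4 change carries straight to that chain (now 17 days).
The critical path is still Website→AVSetup; finish is now 17 days.
Change in finish: 17 − 13 = +4 days.

4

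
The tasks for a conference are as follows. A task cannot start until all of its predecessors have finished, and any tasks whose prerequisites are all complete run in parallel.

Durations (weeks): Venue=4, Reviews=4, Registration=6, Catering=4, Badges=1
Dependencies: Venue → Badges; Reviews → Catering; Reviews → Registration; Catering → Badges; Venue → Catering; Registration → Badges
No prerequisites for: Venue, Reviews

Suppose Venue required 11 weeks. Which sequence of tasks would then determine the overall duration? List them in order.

Baseline: Reviews→Registration→Badges = 4+6+1 = 11 → 11 weeks.
Venue has 2 weeks of float (longest path through it is 9).
New critical path: Venue→Catering→Badges = 11+4+1 = 16 ⇒ 16 weeks.

Venue, Catering, Badges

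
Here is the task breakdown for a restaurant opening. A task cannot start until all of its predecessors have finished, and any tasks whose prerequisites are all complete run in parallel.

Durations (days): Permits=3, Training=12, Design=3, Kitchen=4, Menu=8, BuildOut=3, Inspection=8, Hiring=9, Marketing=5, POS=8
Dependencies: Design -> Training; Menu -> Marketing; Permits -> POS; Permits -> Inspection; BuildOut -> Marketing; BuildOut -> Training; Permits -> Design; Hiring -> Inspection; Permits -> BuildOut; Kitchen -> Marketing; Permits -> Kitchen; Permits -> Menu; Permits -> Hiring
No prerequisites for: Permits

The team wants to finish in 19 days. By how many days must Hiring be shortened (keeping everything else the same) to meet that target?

1

Current finish: 20 days; target: 19.
Hiring is on every critical path, so each day cut from Hiring cuts the finish by one (this holds down to a finish of 18).
Need 20 − 19 = 1 day off Hiring → Hiring becomes 8 days, finish becomes 19.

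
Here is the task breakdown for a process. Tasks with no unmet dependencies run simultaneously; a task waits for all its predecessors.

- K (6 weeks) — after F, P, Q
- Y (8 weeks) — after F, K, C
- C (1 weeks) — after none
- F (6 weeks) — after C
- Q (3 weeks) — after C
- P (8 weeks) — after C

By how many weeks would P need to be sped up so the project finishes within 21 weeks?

2

Current finish: 23 weeks; target: 21.
P is on every critical path, so each week cut from P cuts the finish by one (this holds down to a finish of 21).
Need 23 − 21 = 2 weeks off P → P becomes 6 weeks, finish becomes 21.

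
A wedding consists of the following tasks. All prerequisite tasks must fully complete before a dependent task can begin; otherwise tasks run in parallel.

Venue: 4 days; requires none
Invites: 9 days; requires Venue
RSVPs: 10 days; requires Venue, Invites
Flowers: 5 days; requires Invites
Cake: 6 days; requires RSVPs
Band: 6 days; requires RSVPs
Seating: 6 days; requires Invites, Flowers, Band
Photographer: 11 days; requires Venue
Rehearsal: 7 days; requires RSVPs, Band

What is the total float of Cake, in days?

7

Venue→Invites→RSVPs→Band→Rehearsal = 4+9+10+6+7 = 36 sets the makespan at 36 days.
The longest chain containing Cake totals 29 days.
Float = 36 − 29 = 7.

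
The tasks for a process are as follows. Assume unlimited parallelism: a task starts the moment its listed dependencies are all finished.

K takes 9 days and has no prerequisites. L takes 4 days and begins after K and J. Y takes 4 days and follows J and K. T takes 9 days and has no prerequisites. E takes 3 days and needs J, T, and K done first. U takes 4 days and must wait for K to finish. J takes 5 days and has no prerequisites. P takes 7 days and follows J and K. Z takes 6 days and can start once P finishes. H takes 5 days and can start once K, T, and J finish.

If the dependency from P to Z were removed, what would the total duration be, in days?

16

Original critical path: K→P→Z = 9+7+6 = 22 ⇒ 22 days.
Without P→Z, Z's earliest start moves from 16 to 0.
After: K→P = 9+7 = 16 → 16 days.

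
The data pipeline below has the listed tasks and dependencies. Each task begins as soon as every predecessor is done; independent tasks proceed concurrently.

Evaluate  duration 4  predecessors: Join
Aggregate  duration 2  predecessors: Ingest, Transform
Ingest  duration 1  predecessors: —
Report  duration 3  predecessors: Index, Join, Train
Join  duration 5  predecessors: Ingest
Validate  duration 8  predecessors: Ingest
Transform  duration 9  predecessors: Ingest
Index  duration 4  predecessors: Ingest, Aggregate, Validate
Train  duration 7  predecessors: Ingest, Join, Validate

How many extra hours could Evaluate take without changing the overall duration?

Critical path: Ingest→Validate→Train→Report = 1+8+7+3 = 19, so the finish is 19 hours.
Evaluate finishes as early as 10 and must finish by 19.
So Evaluate can slip 19 − 10 = 9 hours.

9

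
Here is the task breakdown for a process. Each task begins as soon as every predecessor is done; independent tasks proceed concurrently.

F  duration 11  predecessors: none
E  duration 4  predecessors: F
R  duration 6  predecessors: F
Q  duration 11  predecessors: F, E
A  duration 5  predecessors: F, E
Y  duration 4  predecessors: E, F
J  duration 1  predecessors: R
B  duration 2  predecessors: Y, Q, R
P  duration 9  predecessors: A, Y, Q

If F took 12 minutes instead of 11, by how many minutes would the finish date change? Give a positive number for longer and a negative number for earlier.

1

Baseline: F→E→Q→P = 11+4+11+9 = 35 → 35 minutes.
F is on the critical path; changing it to 12 makes that path 36 minutes.
That remains the longest chain; total 36 minutes.
Change in finish: 36 − 35 = +1 minutes.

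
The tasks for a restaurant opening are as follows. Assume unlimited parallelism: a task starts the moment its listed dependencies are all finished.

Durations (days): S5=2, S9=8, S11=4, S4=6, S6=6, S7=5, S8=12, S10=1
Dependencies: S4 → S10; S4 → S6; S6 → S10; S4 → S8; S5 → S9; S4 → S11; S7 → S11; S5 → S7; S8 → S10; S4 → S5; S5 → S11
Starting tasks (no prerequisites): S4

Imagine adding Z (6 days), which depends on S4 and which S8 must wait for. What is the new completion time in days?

25

Originally the job takes 19 days.
With Z inserted, S8 now waits for max(S4, Z).
New critical path: S4→Z→S8→S10 = 6+6+12+1 = 25 ⇒ 25 days.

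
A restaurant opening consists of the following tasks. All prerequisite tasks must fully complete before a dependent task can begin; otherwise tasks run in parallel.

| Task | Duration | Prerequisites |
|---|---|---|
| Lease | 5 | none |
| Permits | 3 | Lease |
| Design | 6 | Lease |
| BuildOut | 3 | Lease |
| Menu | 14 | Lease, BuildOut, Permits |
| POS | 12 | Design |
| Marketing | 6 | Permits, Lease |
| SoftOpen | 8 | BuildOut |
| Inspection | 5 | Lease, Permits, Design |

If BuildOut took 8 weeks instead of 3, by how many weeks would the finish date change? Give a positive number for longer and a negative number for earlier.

The binding path is Lease→Design→POS = 5+6+12 = 23; finish at 23 weeks.
BuildOut is off the critical path — its longest chain is 22 weeks, giving 1 of slack.
New critical path: Lease→BuildOut→Menu = 5+8+14 = 27 ⇒ 27 weeks.
Change in finish: 27 − 23 = +4 weeks.

4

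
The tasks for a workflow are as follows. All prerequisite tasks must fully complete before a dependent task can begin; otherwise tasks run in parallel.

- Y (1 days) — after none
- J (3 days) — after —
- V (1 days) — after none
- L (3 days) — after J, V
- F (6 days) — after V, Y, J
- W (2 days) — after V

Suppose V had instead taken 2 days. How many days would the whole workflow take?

9

As given, the longest chain is J→F = 3+6 = 9, so the finish is 9 days.
V has 2 days of float (longest path through it is 7).
No other chain overtakes it, so the finish is 9 days.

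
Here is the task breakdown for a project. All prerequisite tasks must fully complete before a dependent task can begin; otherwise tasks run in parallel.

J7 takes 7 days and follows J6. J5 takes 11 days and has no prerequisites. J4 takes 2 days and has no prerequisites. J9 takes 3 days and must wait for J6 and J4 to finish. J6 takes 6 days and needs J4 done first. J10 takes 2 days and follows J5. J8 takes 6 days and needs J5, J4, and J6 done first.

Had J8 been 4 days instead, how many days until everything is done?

The binding path is J5→J8 = 11+6 = 17; finish at 17 days.
Since J8 is critical, the -2 change carries straight to that chain (now 15 days).
New critical path: J4→J6→J7 = 2+6+7 = 15 ⇒ 15 days.

15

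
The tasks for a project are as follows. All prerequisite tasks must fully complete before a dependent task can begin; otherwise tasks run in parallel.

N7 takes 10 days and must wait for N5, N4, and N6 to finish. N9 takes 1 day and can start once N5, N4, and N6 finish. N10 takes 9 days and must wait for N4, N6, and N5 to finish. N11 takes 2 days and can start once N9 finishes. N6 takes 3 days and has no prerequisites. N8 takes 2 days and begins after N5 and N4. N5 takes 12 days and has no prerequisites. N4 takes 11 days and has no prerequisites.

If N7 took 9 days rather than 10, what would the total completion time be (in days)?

21

The binding path is N5→N7 = 12+10 = 22; finish at 22 days.
N7 lies on that path, so at 9 days the path becomes 21 days.
That remains the longest chain; total 21 days.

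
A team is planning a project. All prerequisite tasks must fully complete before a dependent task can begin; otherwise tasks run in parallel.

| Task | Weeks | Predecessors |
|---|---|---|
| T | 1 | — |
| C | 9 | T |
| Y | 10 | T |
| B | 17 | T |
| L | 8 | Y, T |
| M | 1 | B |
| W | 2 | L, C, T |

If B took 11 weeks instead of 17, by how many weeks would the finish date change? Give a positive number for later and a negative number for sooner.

0

Critical path before the change: T→Y→L→W = 1+10+8+2 = 21 giving 21 weeks.
B is off the critical path — its longest chain is 19 weeks, giving 2 of slack.
That remains the longest chain; total 21 weeks.
Change in finish: 21 − 21 = +0 weeks.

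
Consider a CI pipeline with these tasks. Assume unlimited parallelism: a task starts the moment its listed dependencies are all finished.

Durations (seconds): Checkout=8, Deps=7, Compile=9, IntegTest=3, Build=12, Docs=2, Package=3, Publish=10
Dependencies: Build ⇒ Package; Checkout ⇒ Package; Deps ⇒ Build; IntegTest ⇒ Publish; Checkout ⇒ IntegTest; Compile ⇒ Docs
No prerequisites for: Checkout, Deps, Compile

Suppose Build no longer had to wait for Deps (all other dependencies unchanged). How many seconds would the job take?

Before: longest chain Deps→Build→Package = 7+12+3 = 22, finish 22.
Without Deps→Build, Build's earliest start moves from 7 to 0.
After: Checkout→IntegTest→Publish = 8+3+10 = 21 → 21 seconds.

21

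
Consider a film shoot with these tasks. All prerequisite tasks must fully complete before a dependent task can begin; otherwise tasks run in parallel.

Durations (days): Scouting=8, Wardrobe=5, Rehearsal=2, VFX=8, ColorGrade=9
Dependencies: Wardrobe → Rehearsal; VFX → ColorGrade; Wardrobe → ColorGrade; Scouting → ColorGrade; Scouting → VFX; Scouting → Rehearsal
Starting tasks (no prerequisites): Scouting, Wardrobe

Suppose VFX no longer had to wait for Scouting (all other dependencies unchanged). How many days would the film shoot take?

17

With the dependency in place, Scouting→VFX→ColorGrade = 8+8+9 = 25 sets the finish at 25 days.
Without Scouting→VFX, VFX's earliest start moves from 8 to 0.
New critical path: Scouting→ColorGrade = 8+9 = 17 ⇒ 17 days.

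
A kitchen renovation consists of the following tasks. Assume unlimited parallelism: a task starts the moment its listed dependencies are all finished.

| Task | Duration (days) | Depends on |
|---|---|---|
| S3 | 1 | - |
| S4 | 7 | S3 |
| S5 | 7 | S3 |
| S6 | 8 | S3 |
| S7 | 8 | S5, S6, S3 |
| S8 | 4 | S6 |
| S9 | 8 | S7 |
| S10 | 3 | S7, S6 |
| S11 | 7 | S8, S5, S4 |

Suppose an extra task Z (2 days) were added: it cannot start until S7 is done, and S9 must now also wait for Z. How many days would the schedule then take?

27

Originally the schedule takes 25 days.
With Z inserted, S9 now waits for max(S7, Z).
New critical path: S3→S6→S7→Z→S9 = 1+8+8+2+8 = 27 ⇒ 27 days.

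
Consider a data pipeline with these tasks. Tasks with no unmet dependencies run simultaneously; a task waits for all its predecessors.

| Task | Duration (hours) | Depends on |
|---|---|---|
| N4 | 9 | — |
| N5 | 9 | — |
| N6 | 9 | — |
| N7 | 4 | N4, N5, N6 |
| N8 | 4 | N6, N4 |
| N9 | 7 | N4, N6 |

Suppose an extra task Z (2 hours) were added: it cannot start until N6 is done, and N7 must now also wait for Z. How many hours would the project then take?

Originally the project takes 16 hours.
With Z inserted, N7 now waits for max(N4, N5, N6, Z).
New critical path: N4→N9 = 9+7 = 16 ⇒ 16 hours.

16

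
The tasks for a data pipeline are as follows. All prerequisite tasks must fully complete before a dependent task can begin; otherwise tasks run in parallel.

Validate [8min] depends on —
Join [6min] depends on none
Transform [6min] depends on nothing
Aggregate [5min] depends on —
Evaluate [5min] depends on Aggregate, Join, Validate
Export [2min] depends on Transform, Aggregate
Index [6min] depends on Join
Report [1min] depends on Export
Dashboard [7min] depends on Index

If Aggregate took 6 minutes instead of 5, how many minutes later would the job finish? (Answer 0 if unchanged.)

0

Critical path before the change: Join→Index→Dashboard = 6+6+7 = 19 giving 19 minutes.
The longest path through Aggregate is only 10 minutes, so Aggregate has float 9.
That remains the longest chain; total 19 minutes.
Change in finish: 19 − 19 = +0 minutes.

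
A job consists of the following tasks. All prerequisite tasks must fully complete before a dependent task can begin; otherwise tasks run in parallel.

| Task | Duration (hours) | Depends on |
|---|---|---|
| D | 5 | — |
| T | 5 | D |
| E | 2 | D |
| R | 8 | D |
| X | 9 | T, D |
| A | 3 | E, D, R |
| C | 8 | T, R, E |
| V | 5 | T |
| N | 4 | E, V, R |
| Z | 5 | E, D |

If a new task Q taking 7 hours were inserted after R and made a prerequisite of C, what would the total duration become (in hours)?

28

Originally the job takes 21 hours.
With Q inserted, C now waits for max(T, R, E, Q).
New critical path: D→R→Q→C = 5+8+7+8 = 28 ⇒ 28 hours.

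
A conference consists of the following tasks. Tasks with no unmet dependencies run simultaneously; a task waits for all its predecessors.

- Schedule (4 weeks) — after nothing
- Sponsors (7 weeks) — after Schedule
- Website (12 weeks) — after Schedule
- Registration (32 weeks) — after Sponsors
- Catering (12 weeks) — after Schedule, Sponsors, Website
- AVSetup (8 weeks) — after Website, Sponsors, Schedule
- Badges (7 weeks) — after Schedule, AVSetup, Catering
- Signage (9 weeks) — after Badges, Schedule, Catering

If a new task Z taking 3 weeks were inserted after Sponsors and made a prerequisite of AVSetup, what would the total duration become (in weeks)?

Originally the project takes 44 weeks.
With Z inserted, AVSetup now waits for max(Website, Sponsors, Schedule, Z).
New critical path: Schedule→Website→Catering→Badges→Signage = 4+12+12+7+9 = 44 ⇒ 44 weeks.

44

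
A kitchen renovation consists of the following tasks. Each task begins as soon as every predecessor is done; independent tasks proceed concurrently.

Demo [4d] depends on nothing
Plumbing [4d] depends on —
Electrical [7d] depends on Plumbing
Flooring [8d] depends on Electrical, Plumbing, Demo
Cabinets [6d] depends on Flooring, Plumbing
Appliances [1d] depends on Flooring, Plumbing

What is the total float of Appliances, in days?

Plumbing→Electrical→Flooring→Cabinets = 4+7+8+6 = 25 sets the makespan at 25 days.
The longest chain containing Appliances totals 20 days.
Float = 25 − 20 = 5.

5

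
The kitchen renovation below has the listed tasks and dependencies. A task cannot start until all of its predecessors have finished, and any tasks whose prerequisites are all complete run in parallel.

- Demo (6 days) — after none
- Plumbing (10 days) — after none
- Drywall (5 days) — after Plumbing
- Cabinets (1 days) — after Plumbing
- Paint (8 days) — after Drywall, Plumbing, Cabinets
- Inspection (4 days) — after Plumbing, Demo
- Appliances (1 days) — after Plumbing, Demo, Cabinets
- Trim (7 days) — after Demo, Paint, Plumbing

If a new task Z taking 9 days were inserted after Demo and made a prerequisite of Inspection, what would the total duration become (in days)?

30

Originally the schedule takes 30 days.
With Z inserted, Inspection now waits for max(Plumbing, Demo, Z).
New critical path: Plumbing→Drywall→Paint→Trim = 10+5+8+7 = 30 ⇒ 30 days.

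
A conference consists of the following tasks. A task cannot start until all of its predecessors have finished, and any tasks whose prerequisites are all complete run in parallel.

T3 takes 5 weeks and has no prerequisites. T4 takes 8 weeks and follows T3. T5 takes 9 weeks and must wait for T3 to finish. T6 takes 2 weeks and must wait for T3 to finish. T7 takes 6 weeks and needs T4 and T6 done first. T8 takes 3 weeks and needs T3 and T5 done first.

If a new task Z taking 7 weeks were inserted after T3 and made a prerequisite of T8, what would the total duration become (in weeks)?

19

Originally the plan takes 19 weeks.
With Z inserted, T8 now waits for max(T3, T5, Z).
New critical path: T3→T4→T7 = 5+8+6 = 19 ⇒ 19 weeks.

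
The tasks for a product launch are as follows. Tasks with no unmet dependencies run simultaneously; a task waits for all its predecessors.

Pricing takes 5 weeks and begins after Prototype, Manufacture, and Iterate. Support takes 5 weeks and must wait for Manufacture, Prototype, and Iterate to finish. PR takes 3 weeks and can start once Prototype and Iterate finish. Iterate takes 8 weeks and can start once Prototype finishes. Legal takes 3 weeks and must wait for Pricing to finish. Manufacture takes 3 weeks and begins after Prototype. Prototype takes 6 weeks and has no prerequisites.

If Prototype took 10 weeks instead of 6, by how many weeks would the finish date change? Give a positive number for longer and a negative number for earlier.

4

The binding path is Prototype→Iterate→Pricing→Legal = 6+8+5+3 = 22; finish at 22 weeks.
Prototype is on the critical path; changing it to 10 makes that path 26 weeks.
No other chain overtakes it, so the finish is 26 weeks.
Change in finish: 26 − 22 = +4 weeks.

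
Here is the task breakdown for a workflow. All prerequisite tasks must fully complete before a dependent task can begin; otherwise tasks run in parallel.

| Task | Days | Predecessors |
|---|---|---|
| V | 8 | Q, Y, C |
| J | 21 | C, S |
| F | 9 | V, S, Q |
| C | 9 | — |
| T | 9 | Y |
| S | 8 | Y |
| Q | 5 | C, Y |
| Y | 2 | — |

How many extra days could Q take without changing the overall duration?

0

C→Q→V→F = 9+5+8+9 = 31 sets the makespan at 31 days.
Longest path through Q: 31 days (earliest finish 14, latest finish 14).
Slack of Q = 9 − 9 = 0 days.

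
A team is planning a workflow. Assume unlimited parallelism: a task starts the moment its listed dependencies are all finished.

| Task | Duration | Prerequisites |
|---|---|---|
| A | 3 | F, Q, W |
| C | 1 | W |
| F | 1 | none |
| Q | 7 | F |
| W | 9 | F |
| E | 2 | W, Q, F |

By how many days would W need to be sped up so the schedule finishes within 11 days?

Current finish: 13 days; target: 11.
W is on every critical path, so each day cut from W cuts the finish by one (this holds down to a finish of 11).
Need 13 − 11 = 2 days off W → W becomes 7 days, finish becomes 11.

2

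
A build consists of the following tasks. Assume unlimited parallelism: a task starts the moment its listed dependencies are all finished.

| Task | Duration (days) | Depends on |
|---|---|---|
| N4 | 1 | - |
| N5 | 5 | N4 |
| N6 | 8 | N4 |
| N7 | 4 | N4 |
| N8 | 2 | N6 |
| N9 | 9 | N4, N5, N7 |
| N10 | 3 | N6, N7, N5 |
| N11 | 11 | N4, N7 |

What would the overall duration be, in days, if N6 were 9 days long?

16

Critical path before the change: N4→N7→N11 = 1+4+11 = 16 giving 16 days.
The longest path through N6 is only 12 days, so N6 has float 4.
No other chain overtakes it, so the finish is 16 days.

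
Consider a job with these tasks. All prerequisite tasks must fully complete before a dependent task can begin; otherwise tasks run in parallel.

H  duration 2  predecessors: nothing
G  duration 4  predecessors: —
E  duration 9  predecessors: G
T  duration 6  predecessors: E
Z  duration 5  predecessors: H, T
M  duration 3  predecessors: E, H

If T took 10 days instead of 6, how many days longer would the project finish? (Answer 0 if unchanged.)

4

Actual critical path: G→E→T→Z = 4+9+6+5 = 24 ⇒ 24 days.
Since T is critical, the +4 change carries straight to that chain (now 28 days).
The critical path is still G→E→T→Z; finish is now 28 days.
Change in finish: 28 − 24 = +4 days.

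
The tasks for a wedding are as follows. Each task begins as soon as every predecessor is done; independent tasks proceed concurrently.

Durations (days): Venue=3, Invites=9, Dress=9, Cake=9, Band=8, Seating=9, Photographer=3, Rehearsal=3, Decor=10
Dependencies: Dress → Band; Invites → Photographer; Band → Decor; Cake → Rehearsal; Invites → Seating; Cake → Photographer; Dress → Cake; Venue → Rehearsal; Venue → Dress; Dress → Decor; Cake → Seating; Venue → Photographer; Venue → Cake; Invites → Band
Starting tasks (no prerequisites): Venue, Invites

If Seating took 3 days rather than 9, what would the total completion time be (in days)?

30

The binding path is Venue→Dress→Cake→Seating = 3+9+9+9 = 30; finish at 30 days.
Since Seating is critical, the -6 change carries straight to that chain (now 24 days).
Now Venue→Dress→Band→Decor = 3+9+8+10 = 30 is longest, so the finish becomes 30 days.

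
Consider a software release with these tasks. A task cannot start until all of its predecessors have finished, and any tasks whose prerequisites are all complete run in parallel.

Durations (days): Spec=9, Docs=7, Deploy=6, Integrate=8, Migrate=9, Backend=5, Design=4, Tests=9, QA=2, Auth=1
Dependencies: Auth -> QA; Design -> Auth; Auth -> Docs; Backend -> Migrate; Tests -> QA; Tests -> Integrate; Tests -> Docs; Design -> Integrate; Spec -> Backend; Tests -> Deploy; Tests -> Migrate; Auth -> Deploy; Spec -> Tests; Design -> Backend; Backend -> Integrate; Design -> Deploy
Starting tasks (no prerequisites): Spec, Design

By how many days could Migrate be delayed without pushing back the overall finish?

The longest chain is Spec→Tests→Migrate = 9+9+9 = 27; overall finish 27 days.
Longest path through Migrate: 27 days (earliest finish 27, latest finish 27).
Float = 27 − 27 = 0.

0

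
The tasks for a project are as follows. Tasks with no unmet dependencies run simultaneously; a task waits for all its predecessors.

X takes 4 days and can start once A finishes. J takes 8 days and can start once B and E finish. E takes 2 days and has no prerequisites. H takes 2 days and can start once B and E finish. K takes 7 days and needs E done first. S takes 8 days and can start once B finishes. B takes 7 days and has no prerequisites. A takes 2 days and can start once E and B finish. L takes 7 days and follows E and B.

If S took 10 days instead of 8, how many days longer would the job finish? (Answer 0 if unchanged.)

Critical path before the change: B→S = 7+8 = 15 giving 15 days.
S lies on that path, so at 10 days the path becomes 17 days.
The critical path is still B→S; finish is now 17 days.
Change in finish: 17 − 15 = +2 days.

2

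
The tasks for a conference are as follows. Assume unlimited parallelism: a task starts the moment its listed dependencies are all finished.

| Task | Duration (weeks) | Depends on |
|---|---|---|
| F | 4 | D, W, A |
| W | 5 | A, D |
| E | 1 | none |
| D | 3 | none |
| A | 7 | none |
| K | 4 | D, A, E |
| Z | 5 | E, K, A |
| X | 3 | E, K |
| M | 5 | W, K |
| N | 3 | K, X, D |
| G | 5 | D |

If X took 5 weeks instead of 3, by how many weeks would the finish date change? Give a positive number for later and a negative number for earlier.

The binding path is A→K→X→N = 7+4+3+3 = 17; finish at 17 weeks.
X is on the critical path; changing it to 5 makes that path 19 weeks.
No other chain overtakes it, so the finish is 19 weeks.
Change in finish: 19 − 17 = +2 weeks.

2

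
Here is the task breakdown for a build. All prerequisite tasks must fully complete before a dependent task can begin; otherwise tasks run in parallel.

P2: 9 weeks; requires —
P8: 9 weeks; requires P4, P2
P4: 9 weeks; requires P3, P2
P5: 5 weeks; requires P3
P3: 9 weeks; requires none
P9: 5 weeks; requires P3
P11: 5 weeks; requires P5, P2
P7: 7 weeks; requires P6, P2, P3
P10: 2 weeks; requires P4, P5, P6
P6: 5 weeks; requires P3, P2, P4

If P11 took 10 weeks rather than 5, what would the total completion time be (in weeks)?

30

As given, the longest chain is P2→P4→P6→P7 = 9+9+5+7 = 30, so the finish is 30 weeks.
P11 has 11 weeks of float (longest path through it is 19).
The critical path is still P2→P4→P6→P7; finish is now 30 weeks.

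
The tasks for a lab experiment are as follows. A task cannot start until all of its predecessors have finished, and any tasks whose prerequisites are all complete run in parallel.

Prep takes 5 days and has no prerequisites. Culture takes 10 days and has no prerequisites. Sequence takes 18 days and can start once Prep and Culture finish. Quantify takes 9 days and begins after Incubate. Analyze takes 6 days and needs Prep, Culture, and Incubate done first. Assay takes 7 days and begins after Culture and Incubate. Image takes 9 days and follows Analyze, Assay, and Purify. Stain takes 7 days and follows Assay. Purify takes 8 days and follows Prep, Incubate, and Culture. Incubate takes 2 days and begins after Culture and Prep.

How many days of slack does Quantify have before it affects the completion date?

8

The longest chain is Culture→Incubate→Purify→Image = 10+2+8+9 = 29; overall finish 29 days.
The longest chain containing Quantify totals 21 days.
Float = 29 − 21 = 8.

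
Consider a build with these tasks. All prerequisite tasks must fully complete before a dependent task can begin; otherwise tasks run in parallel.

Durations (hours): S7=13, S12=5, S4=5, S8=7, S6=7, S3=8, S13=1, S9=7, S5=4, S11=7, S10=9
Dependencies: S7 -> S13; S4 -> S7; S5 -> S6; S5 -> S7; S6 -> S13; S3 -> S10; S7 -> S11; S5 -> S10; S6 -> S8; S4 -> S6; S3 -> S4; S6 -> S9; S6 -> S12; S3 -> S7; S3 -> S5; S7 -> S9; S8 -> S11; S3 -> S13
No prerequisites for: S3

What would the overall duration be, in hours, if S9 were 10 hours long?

36

The binding path is S3→S4→S6→S8→S11 = 8+5+7+7+7 = 34; finish at 34 hours.
S9 has 1 hour of float (longest path through it is 33).
New critical path: S3→S4→S7→S9 = 8+5+13+10 = 36 ⇒ 36 hours.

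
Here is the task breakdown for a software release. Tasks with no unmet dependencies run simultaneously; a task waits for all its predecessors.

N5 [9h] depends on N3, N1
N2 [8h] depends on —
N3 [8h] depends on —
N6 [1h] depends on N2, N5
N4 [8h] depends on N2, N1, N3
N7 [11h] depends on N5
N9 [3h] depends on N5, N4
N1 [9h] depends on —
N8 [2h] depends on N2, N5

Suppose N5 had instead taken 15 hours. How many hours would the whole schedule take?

As given, the longest chain is N1→N5→N7 = 9+9+11 = 29, so the finish is 29 hours.
N5 lies on that path, so at 15 hours the path becomes 35 hours.
That remains the longest chain; total 35 hours.

35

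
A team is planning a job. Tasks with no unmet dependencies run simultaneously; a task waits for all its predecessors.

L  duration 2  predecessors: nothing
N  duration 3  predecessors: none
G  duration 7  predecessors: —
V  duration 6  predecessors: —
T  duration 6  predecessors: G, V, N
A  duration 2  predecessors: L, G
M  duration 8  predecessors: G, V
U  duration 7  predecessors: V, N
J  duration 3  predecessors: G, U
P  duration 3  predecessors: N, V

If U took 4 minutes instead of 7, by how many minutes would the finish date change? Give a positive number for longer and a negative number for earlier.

As given, the longest chain is V→U→J = 6+7+3 = 16, so the finish is 16 minutes.
Since U is critical, the -3 change carries straight to that chain (now 13 minutes).
The binding chain switches to G→M = 7+8 = 15; finish 15 minutes.
Change in finish: 15 − 16 = -1 minutes.

-1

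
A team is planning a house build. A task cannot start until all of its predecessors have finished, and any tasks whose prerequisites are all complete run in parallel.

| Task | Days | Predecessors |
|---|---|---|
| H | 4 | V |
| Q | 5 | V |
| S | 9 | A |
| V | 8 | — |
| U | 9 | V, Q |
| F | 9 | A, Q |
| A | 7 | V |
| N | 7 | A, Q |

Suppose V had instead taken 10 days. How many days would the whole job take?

26

Critical path before the change: V→A→F = 8+7+9 = 24 giving 24 days.
V is on the critical path; changing it to 10 makes that path 26 days.
The critical path is still V→A→F; finish is now 26 days.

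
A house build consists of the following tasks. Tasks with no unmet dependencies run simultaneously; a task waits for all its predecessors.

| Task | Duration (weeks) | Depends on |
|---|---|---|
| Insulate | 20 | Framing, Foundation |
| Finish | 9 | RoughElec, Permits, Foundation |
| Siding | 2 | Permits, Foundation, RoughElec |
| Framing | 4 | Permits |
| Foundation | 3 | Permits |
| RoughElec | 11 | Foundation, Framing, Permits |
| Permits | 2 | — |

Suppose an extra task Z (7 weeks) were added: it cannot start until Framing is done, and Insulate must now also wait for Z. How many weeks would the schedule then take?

33

Originally the schedule takes 26 weeks.
With Z inserted, Insulate now waits for max(Framing, Foundation, Z).
New critical path: Permits→Framing→Z→Insulate = 2+4+7+20 = 33 ⇒ 33 weeks.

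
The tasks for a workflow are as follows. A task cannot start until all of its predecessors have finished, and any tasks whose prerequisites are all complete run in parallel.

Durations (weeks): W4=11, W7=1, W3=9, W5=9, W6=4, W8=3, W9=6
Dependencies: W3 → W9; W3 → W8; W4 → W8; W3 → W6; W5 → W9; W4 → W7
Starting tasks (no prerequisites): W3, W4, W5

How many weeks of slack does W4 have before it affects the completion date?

W3→W9 = 9+6 = 15 sets the makespan at 15 weeks.
W4 finishes as early as 11 and must finish by 12.
Slack of W4 = 1 − 0 = 1 week.

1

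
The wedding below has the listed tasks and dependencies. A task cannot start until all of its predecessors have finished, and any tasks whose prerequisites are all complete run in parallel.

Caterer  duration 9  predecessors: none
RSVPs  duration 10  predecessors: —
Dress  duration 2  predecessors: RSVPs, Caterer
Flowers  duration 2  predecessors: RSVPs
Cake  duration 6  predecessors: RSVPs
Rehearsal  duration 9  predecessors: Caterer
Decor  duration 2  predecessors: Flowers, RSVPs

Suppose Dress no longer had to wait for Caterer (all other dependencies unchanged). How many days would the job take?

Original critical path: Caterer→Rehearsal = 9+9 = 18 ⇒ 18 days.
Dropping Caterer→Dress doesn't change Dress's earliest start (10); another predecessor still binds.
The longest chain is now Caterer→Rehearsal = 9+9 = 18, so the job takes 18 days.

18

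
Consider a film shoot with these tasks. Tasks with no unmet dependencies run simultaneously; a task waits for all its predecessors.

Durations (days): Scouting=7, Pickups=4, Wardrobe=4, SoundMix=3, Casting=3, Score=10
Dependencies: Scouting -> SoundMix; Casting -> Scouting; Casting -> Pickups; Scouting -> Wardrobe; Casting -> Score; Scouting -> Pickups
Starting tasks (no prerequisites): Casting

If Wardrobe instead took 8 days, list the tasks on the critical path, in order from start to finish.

Casting, Scouting, Wardrobe

The binding path is Casting→Scouting→Wardrobe = 3+7+4 = 14; finish at 14 days.
Wardrobe lies on that path, so at 8 days the path becomes 18 days.
No other chain overtakes it, so the finish is 18 days.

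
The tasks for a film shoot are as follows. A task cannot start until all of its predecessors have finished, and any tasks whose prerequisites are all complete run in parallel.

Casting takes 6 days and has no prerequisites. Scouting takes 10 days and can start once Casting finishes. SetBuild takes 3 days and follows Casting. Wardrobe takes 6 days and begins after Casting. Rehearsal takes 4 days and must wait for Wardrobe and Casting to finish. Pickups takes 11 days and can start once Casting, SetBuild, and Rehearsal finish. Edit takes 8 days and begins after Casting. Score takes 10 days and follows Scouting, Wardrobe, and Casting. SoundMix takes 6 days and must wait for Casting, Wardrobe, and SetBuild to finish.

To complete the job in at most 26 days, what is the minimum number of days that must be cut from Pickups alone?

Current finish: 27 days; target: 26.
Pickups is on every critical path, so each day cut from Pickups cuts the finish by one (this holds down to a finish of 26).
Need 27 − 26 = 1 day off Pickups → Pickups becomes 10 days, finish becomes 26.

1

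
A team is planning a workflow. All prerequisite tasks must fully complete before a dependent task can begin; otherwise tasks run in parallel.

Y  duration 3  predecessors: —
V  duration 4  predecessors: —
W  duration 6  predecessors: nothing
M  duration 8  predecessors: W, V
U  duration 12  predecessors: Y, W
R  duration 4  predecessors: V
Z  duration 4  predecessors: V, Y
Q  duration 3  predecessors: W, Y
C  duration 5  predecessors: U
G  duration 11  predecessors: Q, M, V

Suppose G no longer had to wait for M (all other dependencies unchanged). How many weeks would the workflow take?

23

With the dependency in place, W→M→G = 6+8+11 = 25 sets the finish at 25 weeks.
Without M→G, G's earliest start moves from 14 to 9.
After: W→U→C = 6+12+5 = 23 → 23 weeks.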